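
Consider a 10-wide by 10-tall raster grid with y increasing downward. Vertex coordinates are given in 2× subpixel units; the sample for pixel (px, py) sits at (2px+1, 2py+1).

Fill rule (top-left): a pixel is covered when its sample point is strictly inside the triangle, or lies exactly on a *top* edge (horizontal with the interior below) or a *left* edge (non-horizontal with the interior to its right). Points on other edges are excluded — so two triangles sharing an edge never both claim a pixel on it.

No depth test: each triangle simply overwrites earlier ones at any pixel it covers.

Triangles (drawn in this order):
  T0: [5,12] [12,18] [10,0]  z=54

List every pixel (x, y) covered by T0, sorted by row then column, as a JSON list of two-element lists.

T0:
  2·area = 114  (B↔C swapped to make it positive)
  edge (5, 12)→(10, 0): d=(5,-12) top-left  bias=+0
  edge (10, 0)→(12, 18): d=(2,18) right/bottom  bias=-1
  edge (12, 18)→(5, 12): d=(-7,-6) top-left  bias=+0
    (4,1)@(9, 3): e=[3,24,87] → █
    (5,1)@(11, 3): e=[27,-12,99] → ·
    (4,2)@(9, 5): e=[13,28,73] → █
    (5,2)@(11, 5): e=[37,-8,85] → ·
    (4,3)@(9, 7): e=[23,32,59] → █
    (5,3)@(11, 7): e=[47,-4,71] → ·
    (3,4)@(7, 9): e=[9,72,33] → █
    (5,4)@(11, 9): e=[57,0,57] → ·  [on edge]
    (3,5)@(7, 11): e=[19,76,19] → █
    (5,5)@(11, 11): e=[67,4,43] → █
    (6,5)@(13, 11): e=[91,-32,55] → ·
    (3,6)@(7, 13): e=[29,80,5] → █
  covered (14 px):
    · · · · · · · · · ·
    · · · · █ · · · · ·
    · · · · █ · · · · ·
    · · · · █ · · · · ·
    · · · █ █ · · · · ·
    · · · █ █ █ · · · ·
    · · · █ █ █ · · · ·
    · · · · █ █ · · · ·
    · · · · · █ · · · ·
    · · · · · · · · · ·

Result: [[4,1],[4,2],[4,3],[3,4],[4,4],[3,5],[4,5],[5,5],[3,6],[4,6],[5,6],[4,7],[5,7],[5,8]]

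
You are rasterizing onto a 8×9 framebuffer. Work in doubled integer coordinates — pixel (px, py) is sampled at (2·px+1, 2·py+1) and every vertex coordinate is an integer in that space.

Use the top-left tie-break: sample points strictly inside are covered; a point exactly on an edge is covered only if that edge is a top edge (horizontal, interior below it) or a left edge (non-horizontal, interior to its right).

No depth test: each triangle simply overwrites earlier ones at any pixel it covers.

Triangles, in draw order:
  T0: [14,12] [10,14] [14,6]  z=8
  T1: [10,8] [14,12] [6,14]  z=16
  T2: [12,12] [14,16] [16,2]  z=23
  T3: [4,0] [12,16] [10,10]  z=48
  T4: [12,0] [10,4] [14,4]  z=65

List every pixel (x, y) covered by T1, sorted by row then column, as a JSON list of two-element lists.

T0:
  2·area = 24
  edge (14, 12)→(10, 14): d=(-4,2) right/bottom  bias=-1
  edge (10, 14)→(14, 6): d=(4,-8) top-left  bias=+0
  edge (14, 6)→(14, 12): d=(0,6) right/bottom  bias=-1
    (6,4)@(13, 9): e=[14,4,6] → █
    (7,4)@(15, 9): e=[10,20,-6] → ·
    (6,5)@(13, 11): e=[6,12,6] → █
    (7,5)@(15, 11): e=[2,28,-6] → ·
    (5,6)@(11, 13): e=[2,4,18] → █
    (6,6)@(13, 13): e=[-2,20,6] → ·
    (5,7)@(11, 15): e=[-6,12,18] → ·
  covered (3 px):
    · · · · · · · ·
    · · · · · · · ·
    · · · · · · · ·
    · · · · · · · ·
    · · · · · · █ ·
    · · · · · · █ ·
    · · · · · █ · ·
    · · · · · · · ·
    · · · · · · · ·
T1:
  2·area = 40
  edge (10, 8)→(14, 12): d=(4,4) right/bottom  bias=-1
  edge (14, 12)→(6, 14): d=(-8,2) right/bottom  bias=-1
  edge (6, 14)→(10, 8): d=(4,-6) top-left  bias=+0
    (1,0)@(3, 1): e=[0,110,-70] → ·  [on edge]
    (2,1)@(5, 3): e=[0,90,-50] → ·  [on edge]
    (3,2)@(7, 5): e=[0,70,-30] → ·  [on edge]
    (4,3)@(9, 7): e=[0,50,-10] → ·  [on edge]
    (5,4)@(11, 9): e=[0,30,10] → ·  [on edge]
    (4,5)@(9, 11): e=[16,18,6] → █
    (5,5)@(11, 11): e=[8,14,18] → █
    (6,5)@(13, 11): e=[0,10,30] → ·  [on edge]
    (3,6)@(7, 13): e=[32,6,2] → █
    (5,6)@(11, 13): e=[16,-2,26] → ·
    (7,6)@(15, 13): e=[0,-10,50] → ·  [on edge]
    (3,7)@(7, 15): e=[40,-10,10] → ·
  covered (4 px):
    · · · · · · · ·
    · · · · · · · ·
    · · · · · · · ·
    · · · · · · · ·
    · · · · · · · ·
    · · · · █ █ · ·
    · · · █ █ · · ·
    · · · · · · · ·
    · · · · · · · ·
T2:
  2·area = 36  (B↔C swapped to make it positive)
  edge (12, 12)→(16, 2): d=(4,-10) top-left  bias=+0
  edge (16, 2)→(14, 16): d=(-2,14) right/bottom  bias=-1
  edge (14, 16)→(12, 12): d=(-2,-4) top-left  bias=+0
    (7,2)@(15, 5): e=[2,8,26] → █
    (7,3)@(15, 7): e=[10,4,22] → █
    (7,4)@(15, 9): e=[18,0,18] → ·  [on edge]
    (6,5)@(13, 11): e=[6,24,6] → █
    (7,5)@(15, 11): e=[26,-4,14] → ·
    (6,6)@(13, 13): e=[14,20,2] → █
    (7,6)@(15, 13): e=[34,-8,10] → ·
    (6,7)@(13, 15): e=[22,16,-2] → ·
  covered (4 px):
    · · · · · · · ·
    · · · · · · · ·
    · · · · · · · █
    · · · · · · · █
    · · · · · · · ·
    · · · · · · █ ·
    · · · · · · █ ·
    · · · · · · · ·
    · · · · · · · ·
T3:
  2·area = 16  (B↔C swapped to make it positive)
  edge (4, 0)→(10, 10): d=(6,10) right/bottom  bias=-1
  edge (10, 10)→(12, 16): d=(2,6) right/bottom  bias=-1
  edge (12, 16)→(4, 0): d=(-8,-16) top-left  bias=+0
    (3,0)@(7, 1): e=[-24,0,40] → ·  [on edge]
    (3,2)@(7, 5): e=[0,8,8] → ·  [on edge]
    (4,3)@(9, 7): e=[-8,0,24] → ·  [on edge]
    (4,4)@(9, 9): e=[4,4,8] → █
    (5,4)@(11, 9): e=[-16,-8,40] → ·
    (4,5)@(9, 11): e=[16,8,-8] → ·
    (5,6)@(11, 13): e=[8,0,8] → ·  [on edge]
    (6,7)@(13, 15): e=[0,-8,24] → ·  [on edge]
  covered (1 px):
    · · · · · · · ·
    · · · · · · · ·
    · · · · · · · ·
    · · · · · · · ·
    · · · · █ · · ·
    · · · · · · · ·
    · · · · · · · ·
    · · · · · · · ·
    · · · · · · · ·
T4:
  2·area = 16  (B↔C swapped to make it positive)
  edge (12, 0)→(14, 4): d=(2,4) right/bottom  bias=-1
  edge (14, 4)→(10, 4): d=(-4,0) right/bottom  bias=-1
  edge (10, 4)→(12, 0): d=(2,-4) top-left  bias=+0
    (5,1)@(11, 3): e=[10,4,2] → █
    (6,1)@(13, 3): e=[2,4,10] → █
    (7,1)@(15, 3): e=[-6,4,18] → ·
    (5,2)@(11, 5): e=[14,-4,6] → ·
    (6,2)@(13, 5): e=[6,-4,14] → ·
  covered (2 px):
    · · · · · · · ·
    · · · · · █ █ ·
    · · · · · · · ·
    · · · · · · · ·
    · · · · · · · ·
    · · · · · · · ·
    · · · · · · · ·
    · · · · · · · ·
    · · · · · · · ·

Answer: [[4,5],[5,5],[3,6],[4,6]]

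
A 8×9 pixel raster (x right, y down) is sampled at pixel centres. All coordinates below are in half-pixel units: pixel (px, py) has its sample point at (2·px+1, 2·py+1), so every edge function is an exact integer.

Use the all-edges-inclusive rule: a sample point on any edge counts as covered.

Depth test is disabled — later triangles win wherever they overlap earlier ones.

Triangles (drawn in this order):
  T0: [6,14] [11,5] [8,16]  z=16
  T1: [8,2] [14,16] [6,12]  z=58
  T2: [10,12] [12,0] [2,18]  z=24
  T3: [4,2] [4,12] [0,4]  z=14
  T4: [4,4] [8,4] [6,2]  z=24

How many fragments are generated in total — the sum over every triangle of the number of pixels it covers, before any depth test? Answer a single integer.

T0:
  2·area = 28
  edge (6, 14)→(11, 5): d=(5,-9) inclusive
  edge (11, 5)→(8, 16): d=(-3,11) inclusive
  edge (8, 16)→(6, 14): d=(-2,-2) inclusive
    (5,2)@(11, 5): e=[0,0,28] → █  [on edge]
    (6,2)@(13, 5): e=[18,-22,32] → ·
    (5,3)@(11, 7): e=[10,-6,24] → ·
    (0,4)@(1, 9): e=[-70,98,0] → ·  [on edge]
    (4,4)@(9, 9): e=[2,10,16] → █
    (5,4)@(11, 9): e=[20,-12,20] → ·
    (1,5)@(3, 11): e=[-42,70,0] → ·  [on edge]
    (4,5)@(9, 11): e=[12,4,12] → █
    (5,5)@(11, 11): e=[30,-18,16] → ·
    (2,6)@(5, 13): e=[-14,42,0] → ·  [on edge]
    (3,6)@(7, 13): e=[4,20,4] → █
    (4,6)@(9, 13): e=[22,-2,8] → ·
    (3,7)@(7, 15): e=[14,14,0] → █  [on edge]
    (4,8)@(9, 17): e=[42,-14,0] → ·  [on edge]
  covered (5 px):
    · · · · · · · ·
    · · · · · · · ·
    · · · · · █ · ·
    · · · · · · · ·
    · · · · █ · · ·
    · · · · █ · · ·
    · · · █ · · · ·
    · · · █ · · · ·
    · · · · · · · ·
T1:
  2·area = 88
  edge (8, 2)→(14, 16): d=(6,14) inclusive
  edge (14, 16)→(6, 12): d=(-8,-4) inclusive
  edge (6, 12)→(8, 2): d=(2,-10) inclusive
    (4,2)@(9, 5): e=[4,68,16] → █
    (5,2)@(11, 5): e=[-24,76,36] → ·
    (3,3)@(7, 7): e=[44,44,0] → █  [on edge]
    (5,3)@(11, 7): e=[-12,60,40] → ·
    (3,4)@(7, 9): e=[56,28,4] → █
    (5,4)@(11, 9): e=[0,44,44] → █  [on edge]
    (6,4)@(13, 9): e=[-28,52,64] → ·
    (3,5)@(7, 11): e=[68,12,8] → █
    (6,5)@(13, 11): e=[-16,36,68] → ·
    (3,6)@(7, 13): e=[80,-4,12] → ·
    (4,6)@(9, 13): e=[52,4,32] → █
    (6,6)@(13, 13): e=[-4,20,72] → ·
    (2,8)@(5, 17): e=[132,-44,0] → ·  [on edge]
  covered (12 px):
    · · · · · · · ·
    · · · · · · · ·
    · · · · █ · · ·
    · · · █ █ · · ·
    · · · █ █ █ · ·
    · · · █ █ █ · ·
    · · · · █ █ · ·
    · · · · · · █ ·
    · · · · · · · ·
T2:
  2·area = 84  (B↔C swapped to make it positive)
  edge (10, 12)→(2, 18): d=(-8,6) inclusive
  edge (2, 18)→(12, 0): d=(10,-18) inclusive
  edge (12, 0)→(10, 12): d=(-2,12) inclusive
    (5,1)@(11, 3): e=[66,12,6] → █
    (6,1)@(13, 3): e=[54,48,-18] → ·
    (5,2)@(11, 5): e=[50,32,2] → █
    (6,2)@(13, 5): e=[38,68,-22] → ·
    (4,3)@(9, 7): e=[46,16,22] → █
    (5,3)@(11, 7): e=[34,52,-2] → ·
    (3,4)@(7, 9): e=[42,0,42] → █  [on edge]
    (5,4)@(11, 9): e=[18,72,-6] → ·
    (3,5)@(7, 11): e=[26,20,38] → █
    (5,5)@(11, 11): e=[2,92,-10] → ·
    (2,6)@(5, 13): e=[22,4,58] → █
    (4,6)@(9, 13): e=[-2,76,10] → ·
  covered (11 px):
    · · · · · · · ·
    · · · · · █ · ·
    · · · · · █ · ·
    · · · · █ · · ·
    · · · █ █ · · ·
    · · · █ █ · · ·
    · · █ █ · · · ·
    · · █ · · · · ·
    · █ · · · · · ·
T3:
  2·area = 40
  edge (4, 2)→(4, 12): d=(0,10) inclusive
  edge (4, 12)→(0, 4): d=(-4,-8) inclusive
  edge (0, 4)→(4, 2): d=(4,-2) inclusive
    (1,1)@(3, 3): e=[10,28,2] → █
    (2,1)@(5, 3): e=[-10,44,6] → ·
    (0,2)@(1, 5): e=[30,4,6] → █
    (2,2)@(5, 5): e=[-10,36,14] → ·
    (0,3)@(1, 7): e=[30,-4,14] → ·
    (1,3)@(3, 7): e=[10,12,18] → █
    (2,3)@(5, 7): e=[-10,28,22] → ·
    (1,4)@(3, 9): e=[10,4,26] → █
    (2,4)@(5, 9): e=[-10,20,30] → ·
    (1,5)@(3, 11): e=[10,-4,34] → ·
  covered (5 px):
    · · · · · · · ·
    · █ · · · · · ·
    █ █ · · · · · ·
    · █ · · · · · ·
    · █ · · · · · ·
    · · · · · · · ·
    · · · · · · · ·
    · · · · · · · ·
    · · · · · · · ·
T4:
  2·area = 8  (B↔C swapped to make it positive)
  edge (4, 4)→(6, 2): d=(2,-2) inclusive
  edge (6, 2)→(8, 4): d=(2,2) inclusive
  edge (8, 4)→(4, 4): d=(-4,0) inclusive
    (2,0)@(5, 1): e=[-4,0,12] → ·  [on edge]
    (3,0)@(7, 1): e=[0,-4,12] → ·  [on edge]
    (2,1)@(5, 3): e=[0,4,4] → █  [on edge]
    (3,1)@(7, 3): e=[4,0,4] → █  [on edge]
    (4,1)@(9, 3): e=[8,-4,4] → ·
    (1,2)@(3, 5): e=[0,12,-4] → ·  [on edge]
    (2,2)@(5, 5): e=[4,8,-4] → ·
    (3,2)@(7, 5): e=[8,4,-4] → ·
    (4,2)@(9, 5): e=[12,0,-4] → ·  [on edge]
    (0,3)@(1, 7): e=[0,20,-12] → ·  [on edge]
    (5,3)@(11, 7): e=[20,0,-12] → ·  [on edge]
    (6,4)@(13, 9): e=[28,0,-20] → ·  [on edge]
    (7,5)@(15, 11): e=[36,0,-28] → ·  [on edge]
  covered (2 px):
    · · · · · · · ·
    · · █ █ · · · ·
    · · · · · · · ·
    · · · · · · · ·
    · · · · · · · ·
    · · · · · · · ·
    · · · · · · · ·
    · · · · · · · ·
    · · · · · · · ·

Answer: 35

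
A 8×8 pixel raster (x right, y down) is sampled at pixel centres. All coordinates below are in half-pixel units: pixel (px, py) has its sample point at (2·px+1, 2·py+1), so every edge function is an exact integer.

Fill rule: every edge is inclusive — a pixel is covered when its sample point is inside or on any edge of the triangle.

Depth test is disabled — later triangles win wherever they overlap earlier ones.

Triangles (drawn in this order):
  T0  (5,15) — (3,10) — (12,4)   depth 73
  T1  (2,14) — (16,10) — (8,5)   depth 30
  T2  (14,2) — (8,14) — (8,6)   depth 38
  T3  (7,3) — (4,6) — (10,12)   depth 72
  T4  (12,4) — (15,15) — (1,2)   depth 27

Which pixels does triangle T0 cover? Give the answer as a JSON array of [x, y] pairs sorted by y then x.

T0:
  2·area = 57
  edge (5, 15)→(3, 10): d=(-2,-5) inclusive
  edge (3, 10)→(12, 4): d=(9,-6) inclusive
  edge (12, 4)→(5, 15): d=(-7,11) inclusive
    (0,2)@(1, 5): e=[0,-57,114] → ·  [on edge]
    (5,2)@(11, 5): e=[50,3,4] → #
    (6,2)@(13, 5): e=[60,15,-18] → ·
    (4,3)@(9, 7): e=[36,9,12] → #
    (5,3)@(11, 7): e=[46,21,-10] → ·
    (2,4)@(5, 9): e=[12,3,42] → #
    (3,4)@(7, 9): e=[22,15,20] → #
    (4,4)@(9, 9): e=[32,27,-2] → ·
    (2,5)@(5, 11): e=[8,21,28] → #
    (4,5)@(9, 11): e=[28,45,-16] → ·
    (2,6)@(5, 13): e=[4,39,14] → #
    (3,6)@(7, 13): e=[14,51,-8] → ·
    (2,7)@(5, 15): e=[0,57,0] → #  [on edge]
  covered (8 px):
    · · · · · · · ·
    · · · · · · · ·
    · · · · · # · ·
    · · · · # · · ·
    · · # # · · · ·
    · · # # · · · ·
    · · # · · · · ·
    · · # · · · · ·
T1:
  2·area = 102  (B↔C swapped to make it positive)
  edge (2, 14)→(8, 5): d=(6,-9) inclusive
  edge (8, 5)→(16, 10): d=(8,5) inclusive
  edge (16, 10)→(2, 14): d=(-14,4) inclusive
    (3,3)@(7, 7): e=[3,21,78] → #
    (4,3)@(9, 7): e=[21,11,70] → #
    (5,3)@(11, 7): e=[39,1,62] → #
    (6,3)@(13, 7): e=[57,-9,54] → ·
    (3,4)@(7, 9): e=[15,37,50] → #
    (6,4)@(13, 9): e=[69,7,26] → #
    (7,4)@(15, 9): e=[87,-3,18] → ·
    (2,5)@(5, 11): e=[9,63,30] → #
    (6,5)@(13, 11): e=[81,23,-2] → ·
    (1,6)@(3, 13): e=[3,89,10] → #
    (3,6)@(7, 13): e=[39,69,-6] → ·
    (4,6)@(9, 13): e=[57,59,-14] → ·
  covered (13 px):
    · · · · · · · ·
    · · · · · · · ·
    · · · · · · · ·
    · · · # # # · ·
    · · · # # # # ·
    · · # # # # · ·
    · # # · · · · ·
    · · · · · · · ·
T2:
  2·area = 48
  edge (14, 2)→(8, 14): d=(-6,12) inclusive
  edge (8, 14)→(8, 6): d=(0,-8) inclusive
  edge (8, 6)→(14, 2): d=(6,-4) inclusive
    (6,1)@(13, 3): e=[6,40,2] → #
    (7,1)@(15, 3): e=[-18,56,10] → ·
    (5,2)@(11, 5): e=[18,24,6] → #
    (6,2)@(13, 5): e=[-6,40,14] → ·
    (4,3)@(9, 7): e=[30,8,10] → #
    (6,3)@(13, 7): e=[-18,40,26] → ·
    (4,4)@(9, 9): e=[18,8,22] → #
    (5,4)@(11, 9): e=[-6,24,30] → ·
    (4,5)@(9, 11): e=[6,8,34] → #
    (5,5)@(11, 11): e=[-18,24,42] → ·
    (4,6)@(9, 13): e=[-6,8,46] → ·
  covered (6 px):
    · · · · · · · ·
    · · · · · · # ·
    · · · · · # · ·
    · · · · # # · ·
    · · · · # · · ·
    · · · · # · · ·
    · · · · · · · ·
    · · · · · · · ·
T3:
  2·area = 36  (B↔C swapped to make it positive)
  edge (7, 3)→(10, 12): d=(3,9) inclusive
  edge (10, 12)→(4, 6): d=(-6,-6) inclusive
  edge (4, 6)→(7, 3): d=(3,-3) inclusive
    (4,0)@(9, 1): e=[-24,60,0] → ·  [on edge]
    (0,1)@(1, 3): e=[54,0,-18] → ·  [on edge]
    (3,1)@(7, 3): e=[0,36,0] → #  [on edge]
    (4,1)@(9, 3): e=[-18,48,6] → ·
    (1,2)@(3, 5): e=[42,0,-6] → ·  [on edge]
    (2,2)@(5, 5): e=[24,12,0] → #  [on edge]
    (4,2)@(9, 5): e=[-12,36,12] → ·
    (1,3)@(3, 7): e=[48,-12,0] → ·  [on edge]
    (2,3)@(5, 7): e=[30,0,6] → #  [on edge]
    (4,3)@(9, 7): e=[-6,24,18] → ·
    (0,4)@(1, 9): e=[72,-36,0] → ·  [on edge]
    (2,4)@(5, 9): e=[36,-12,12] → ·
    (3,4)@(7, 9): e=[18,0,18] → #  [on edge]
    (4,4)@(9, 9): e=[0,12,24] → #  [on edge]
    (4,5)@(9, 11): e=[6,0,30] → #  [on edge]
    (5,6)@(11, 13): e=[-6,0,42] → ·  [on edge]
    (5,7)@(11, 15): e=[0,-12,48] → ·  [on edge]
    (6,7)@(13, 15): e=[-18,0,54] → ·  [on edge]
  covered (8 px):
    · · · · · · · ·
    · · · # · · · ·
    · · # # · · · ·
    · · # # · · · ·
    · · · # # · · ·
    · · · · # · · ·
    · · · · · · · ·
    · · · · · · · ·
T4:
  2·area = 115
  edge (12, 4)→(15, 15): d=(3,11) inclusive
  edge (15, 15)→(1, 2): d=(-14,-13) inclusive
  edge (1, 2)→(12, 4): d=(11,2) inclusive
    (1,1)@(3, 3): e=[96,12,7] → #
    (2,1)@(5, 3): e=[74,38,3] → #
    (3,1)@(7, 3): e=[52,64,-1] → ·
    (1,2)@(3, 5): e=[102,-16,29] → ·
    (2,2)@(5, 5): e=[80,10,25] → #
    (3,2)@(7, 5): e=[58,36,21] → #
    (4,2)@(9, 5): e=[36,62,17] → #
    (5,2)@(11, 5): e=[14,88,13] → #
    (6,2)@(13, 5): e=[-8,114,9] → ·
    (2,3)@(5, 7): e=[86,-18,47] → ·
    (3,3)@(7, 7): e=[64,8,43] → #
    (6,3)@(13, 7): e=[-2,86,31] → ·
    (7,7)@(15, 15): e=[0,0,115] → #  [on edge]
  covered (16 px):
    · · · · · · · ·
    · # # · · · · ·
    · · # # # # · ·
    · · · # # # · ·
    · · · · # # # ·
    · · · · · # # ·
    · · · · · · # ·
    · · · · · · · #

Final: [[5,2],[4,3],[2,4],[3,4],[2,5],[3,5],[2,6],[2,7]]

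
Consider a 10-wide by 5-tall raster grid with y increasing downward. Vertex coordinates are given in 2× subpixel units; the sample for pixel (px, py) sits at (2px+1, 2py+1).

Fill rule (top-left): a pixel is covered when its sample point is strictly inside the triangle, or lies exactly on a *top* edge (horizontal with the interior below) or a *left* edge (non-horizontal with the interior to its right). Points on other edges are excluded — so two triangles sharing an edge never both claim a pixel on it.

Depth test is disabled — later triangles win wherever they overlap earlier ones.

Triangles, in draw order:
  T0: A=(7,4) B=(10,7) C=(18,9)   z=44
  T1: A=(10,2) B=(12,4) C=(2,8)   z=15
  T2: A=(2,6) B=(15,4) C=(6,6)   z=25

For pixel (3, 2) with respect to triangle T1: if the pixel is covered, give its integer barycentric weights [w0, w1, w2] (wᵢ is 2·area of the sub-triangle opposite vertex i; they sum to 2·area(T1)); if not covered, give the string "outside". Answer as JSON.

T0:
  2·area = 18  (B↔C swapped to make it positive)
  edge (7, 4)→(18, 9): d=(11,5) right/bottom  bias=-1
  edge (18, 9)→(10, 7): d=(-8,-2) top-left  bias=+0
  edge (10, 7)→(7, 4): d=(-3,-3) top-left  bias=+0
    (4,2)@(9, 5): e=[1,14,3] → X
    (5,2)@(11, 5): e=[-9,18,9] → .
    (4,3)@(9, 7): e=[23,-2,-3] → .
    (5,3)@(11, 7): e=[13,2,3] → X
    (6,3)@(13, 7): e=[3,6,9] → X
    (7,3)@(15, 7): e=[-7,10,15] → .
    (5,4)@(11, 9): e=[35,-14,-3] → .
    (6,4)@(13, 9): e=[25,-10,3] → .
  covered (3 px):
    . . . . . . . . . .
    . . . . . . . . . .
    . . . . X . . . . .
    . . . . . X X . . .
    . . . . . . . . . .
T1:
  2·area = 28
  edge (10, 2)→(12, 4): d=(2,2) right/bottom  bias=-1
  edge (12, 4)→(2, 8): d=(-10,4) right/bottom  bias=-1
  edge (2, 8)→(10, 2): d=(8,-6) top-left  bias=+0
    (4,0)@(9, 1): e=[0,42,-14] → .  [on edge]
    (4,1)@(9, 3): e=[4,22,2] → X
    (5,1)@(11, 3): e=[0,14,14] → .  [on edge]
    (3,2)@(7, 5): e=[12,10,6] → X
    (5,2)@(11, 5): e=[4,-6,30] → .
    (6,2)@(13, 5): e=[0,-14,42] → .  [on edge]
    (3,3)@(7, 7): e=[16,-10,22] → .
    (4,3)@(9, 7): e=[12,-18,34] → .
    (7,3)@(15, 7): e=[0,-42,70] → .  [on edge]
    (8,4)@(17, 9): e=[0,-70,98] → .  [on edge]
  covered (3 px):
    . . . . . . . . . .
    . . . . X . . . . .
    . . . X X . . . . .
    . . . . . . . . . .
    . . . . . . . . . .
T2:
  2·area = 8
  edge (2, 6)→(15, 4): d=(13,-2) top-left  bias=+0
  edge (15, 4)→(6, 6): d=(-9,2) right/bottom  bias=-1
  edge (6, 6)→(2, 6): d=(-4,0) right/bottom  bias=-1
    (4,2)@(9, 5): e=[1,3,4] → X
    (5,2)@(11, 5): e=[5,-1,4] → .
    (4,3)@(9, 7): e=[27,-15,-4] → .
  covered (1 px):
    . . . . . . . . . .
    . . . . . . . . . .
    . . . . X . . . . .
    . . . . . . . . . .
    . . . . . . . . . .

Result: [10,6,12]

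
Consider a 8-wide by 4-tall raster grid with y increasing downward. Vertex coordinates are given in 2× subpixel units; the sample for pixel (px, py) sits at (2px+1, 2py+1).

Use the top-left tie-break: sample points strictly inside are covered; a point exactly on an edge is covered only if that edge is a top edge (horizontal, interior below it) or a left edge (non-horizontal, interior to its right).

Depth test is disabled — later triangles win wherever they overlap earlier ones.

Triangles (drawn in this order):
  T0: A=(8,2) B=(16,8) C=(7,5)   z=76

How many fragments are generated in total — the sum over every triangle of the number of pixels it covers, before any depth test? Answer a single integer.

T0:
  2·area = 30
  edge (8, 2)→(16, 8): d=(8,6) right/bottom  bias=-1
  edge (16, 8)→(7, 5): d=(-9,-3) top-left  bias=+0
  edge (7, 5)→(8, 2): d=(1,-3) top-left  bias=+0
    (0,1)@(1, 3): e=[50,0,-20] → ·  [on edge]
    (4,1)@(9, 3): e=[2,24,4] → █
    (5,1)@(11, 3): e=[-10,30,10] → ·
    (3,2)@(7, 5): e=[30,0,0] → █  [on edge]
    (5,2)@(11, 5): e=[6,12,12] → █
    (6,2)@(13, 5): e=[-6,18,18] → ·
    (3,3)@(7, 7): e=[46,-18,2] → ·
    (4,3)@(9, 7): e=[34,-12,8] → ·
    (5,3)@(11, 7): e=[22,-6,14] → ·
    (6,3)@(13, 7): e=[10,0,20] → █  [on edge]
    (7,3)@(15, 7): e=[-2,6,26] → ·
  covered (5 px):
    · · · · · · · ·
    · · · · █ · · ·
    · · · █ █ █ · ·
    · · · · · · █ ·

Answer: 5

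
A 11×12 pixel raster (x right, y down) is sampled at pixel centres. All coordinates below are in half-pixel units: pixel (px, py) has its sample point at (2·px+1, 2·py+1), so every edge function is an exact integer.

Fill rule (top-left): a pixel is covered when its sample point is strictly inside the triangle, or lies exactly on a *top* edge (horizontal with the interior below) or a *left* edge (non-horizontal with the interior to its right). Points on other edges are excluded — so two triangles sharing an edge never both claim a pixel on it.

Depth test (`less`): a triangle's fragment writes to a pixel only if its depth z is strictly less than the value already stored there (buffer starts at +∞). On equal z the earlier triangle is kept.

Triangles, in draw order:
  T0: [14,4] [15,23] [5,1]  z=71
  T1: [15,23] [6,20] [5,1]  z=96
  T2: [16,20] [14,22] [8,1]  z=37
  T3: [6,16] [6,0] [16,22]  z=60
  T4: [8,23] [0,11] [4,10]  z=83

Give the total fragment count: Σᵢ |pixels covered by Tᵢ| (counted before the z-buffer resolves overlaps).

T0:
  2·area = 168
  edge (14, 4)→(15, 23): d=(1,19) right/bottom  bias=-1
  edge (15, 23)→(5, 1): d=(-10,-22) top-left  bias=+0
  edge (5, 1)→(14, 4): d=(9,3) right/bottom  bias=-1
    (2,0)@(5, 1): e=[168,0,0] → ·  [on edge]
    (3,1)@(7, 3): e=[132,24,12] → #
    (4,1)@(9, 3): e=[94,68,6] → #
    (5,1)@(11, 3): e=[56,112,0] → ·  [on edge]
    (3,2)@(7, 5): e=[134,4,30] → #
    (5,2)@(11, 5): e=[58,92,18] → #
    (6,2)@(13, 5): e=[20,136,12] → #
    (7,2)@(15, 5): e=[-18,180,6] → ·
    (8,2)@(17, 5): e=[-56,224,0] → ·  [on edge]
    (3,3)@(7, 7): e=[136,-16,48] → ·
    (4,3)@(9, 7): e=[98,28,42] → #
    (7,3)@(15, 7): e=[-16,160,24] → ·
    (7,11)@(15, 23): e=[0,0,168] → ·  [on edge]
  covered (18 px):
    · · · · · · · · · · ·
    · · · # # · · · · · ·
    · · · # # # # · · · ·
    · · · · # # # · · · ·
    · · · · # # # · · · ·
    · · · · · # # · · · ·
    · · · · · # # · · · ·
    · · · · · · # · · · ·
    · · · · · · # · · · ·
    · · · · · · · · · · ·
    · · · · · · · · · · ·
    · · · · · · · · · · ·
T1:
  2·area = 168
  edge (15, 23)→(6, 20): d=(-9,-3) top-left  bias=+0
  edge (6, 20)→(5, 1): d=(-1,-19) top-left  bias=+0
  edge (5, 1)→(15, 23): d=(10,22) right/bottom  bias=-1
    (2,0)@(5, 1): e=[168,0,0] → ·  [on edge]
    (3,3)@(7, 7): e=[120,32,16] → #
    (4,3)@(9, 7): e=[126,70,-28] → ·
    (3,4)@(7, 9): e=[102,30,36] → #
    (4,4)@(9, 9): e=[108,68,-8] → ·
    (3,5)@(7, 11): e=[84,28,56] → #
    (4,5)@(9, 11): e=[90,66,12] → #
    (5,5)@(11, 11): e=[96,104,-32] → ·
    (3,6)@(7, 13): e=[66,26,76] → #
    (5,6)@(11, 13): e=[78,102,-12] → ·
    (3,7)@(7, 15): e=[48,24,96] → #
    (5,7)@(11, 15): e=[60,100,8] → #
    (1,9)@(3, 19): e=[0,-56,224] → ·  [on edge]
    (4,10)@(9, 21): e=[0,56,112] → #  [on edge]
    (7,11)@(15, 23): e=[0,168,0] → ·  [on edge]
  covered (19 px):
    · · · · · · · · · · ·
    · · · · · · · · · · ·
    · · · · · · · · · · ·
    · · · # · · · · · · ·
    · · · # · · · · · · ·
    · · · # # · · · · · ·
    · · · # # · · · · · ·
    · · · # # # · · · · ·
    · · · # # # · · · · ·
    · · · # # # # · · · ·
    · · · · # # # · · · ·
    · · · · · · · · · · ·
T2:
  2·area = 54
  edge (16, 20)→(14, 22): d=(-2,2) right/bottom  bias=-1
  edge (14, 22)→(8, 1): d=(-6,-21) top-left  bias=+0
  edge (8, 1)→(16, 20): d=(8,19) right/bottom  bias=-1
    (5,4)@(11, 9): e=[32,15,7] → #
    (6,4)@(13, 9): e=[28,57,-31] → ·
    (5,5)@(11, 11): e=[28,3,23] → #
    (6,5)@(13, 11): e=[24,45,-15] → ·
    (5,6)@(11, 13): e=[24,-9,39] → ·
    (6,6)@(13, 13): e=[20,33,1] → #
    (7,6)@(15, 13): e=[16,75,-37] → ·
    (6,7)@(13, 15): e=[16,21,17] → #
    (7,7)@(15, 15): e=[12,63,-21] → ·
    (10,7)@(21, 15): e=[0,189,-135] → ·  [on edge]
    (6,8)@(13, 17): e=[12,9,33] → #
    (7,8)@(15, 17): e=[8,51,-5] → ·
    (9,8)@(19, 17): e=[0,135,-81] → ·  [on edge]
    (8,9)@(17, 19): e=[0,81,-27] → ·  [on edge]
    (7,10)@(15, 21): e=[0,27,27] → ·  [on edge]
    (6,11)@(13, 23): e=[0,-27,81] → ·  [on edge]
  covered (6 px):
    · · · · · · · · · · ·
    · · · · · · · · · · ·
    · · · · · · · · · · ·
    · · · · · · · · · · ·
    · · · · · # · · · · ·
    · · · · · # · · · · ·
    · · · · · · # · · · ·
    · · · · · · # · · · ·
    · · · · · · # · · · ·
    · · · · · · · # · · ·
    · · · · · · · · · · ·
    · · · · · · · · · · ·
T3:
  2·area = 160
  edge (6, 16)→(6, 0): d=(0,-16) top-left  bias=+0
  edge (6, 0)→(16, 22): d=(10,22) right/bottom  bias=-1
  edge (16, 22)→(6, 16): d=(-10,-6) top-left  bias=+0
    (3,1)@(7, 3): e=[16,8,136] → #
    (4,1)@(9, 3): e=[48,-36,148] → ·
    (3,2)@(7, 5): e=[16,28,116] → #
    (4,2)@(9, 5): e=[48,-16,128] → ·
    (3,3)@(7, 7): e=[16,48,96] → #
    (4,3)@(9, 7): e=[48,4,108] → #
    (5,3)@(11, 7): e=[80,-40,120] → ·
    (3,4)@(7, 9): e=[16,68,76] → #
    (5,4)@(11, 9): e=[80,-20,100] → ·
    (3,5)@(7, 11): e=[16,88,56] → #
    (5,5)@(11, 11): e=[80,0,80] → ·  [on edge]
    (0,6)@(1, 13): e=[-80,240,0] → ·  [on edge]
    (5,9)@(11, 19): e=[80,80,0] → #  [on edge]
  covered (20 px):
    · · · · · · · · · · ·
    · · · # · · · · · · ·
    · · · # · · · · · · ·
    · · · # # · · · · · ·
    · · · # # · · · · · ·
    · · · # # · · · · · ·
    · · · # # # · · · · ·
    · · · # # # · · · · ·
    · · · · # # # · · · ·
    · · · · · # # · · · ·
    · · · · · · · # · · ·
    · · · · · · · · · · ·
T4:
  2·area = 56
  edge (8, 23)→(0, 11): d=(-8,-12) top-left  bias=+0
  edge (0, 11)→(4, 10): d=(4,-1) top-left  bias=+0
  edge (4, 10)→(8, 23): d=(4,13) right/bottom  bias=-1
    (0,5)@(1, 11): e=[12,1,43] → #
    (1,5)@(3, 11): e=[36,3,17] → #
    (2,5)@(5, 11): e=[60,5,-9] → ·
    (0,6)@(1, 13): e=[-4,9,51] → ·
    (1,6)@(3, 13): e=[20,11,25] → #
    (2,6)@(5, 13): e=[44,13,-1] → ·
    (1,7)@(3, 15): e=[4,19,33] → #
    (2,7)@(5, 15): e=[28,21,7] → #
    (3,7)@(7, 15): e=[52,23,-19] → ·
    (1,8)@(3, 17): e=[-12,27,41] → ·
    (2,8)@(5, 17): e=[12,29,15] → #
    (3,8)@(7, 17): e=[36,31,-11] → ·
  covered (7 px):
    · · · · · · · · · · ·
    · · · · · · · · · · ·
    · · · · · · · · · · ·
    · · · · · · · · · · ·
    · · · · · · · · · · ·
    # # · · · · · · · · ·
    · # · · · · · · · · ·
    · # # · · · · · · · ·
    · · # · · · · · · · ·
    · · · · · · · · · · ·
    · · · # · · · · · · ·
    · · · · · · · · · · ·

Answer: 70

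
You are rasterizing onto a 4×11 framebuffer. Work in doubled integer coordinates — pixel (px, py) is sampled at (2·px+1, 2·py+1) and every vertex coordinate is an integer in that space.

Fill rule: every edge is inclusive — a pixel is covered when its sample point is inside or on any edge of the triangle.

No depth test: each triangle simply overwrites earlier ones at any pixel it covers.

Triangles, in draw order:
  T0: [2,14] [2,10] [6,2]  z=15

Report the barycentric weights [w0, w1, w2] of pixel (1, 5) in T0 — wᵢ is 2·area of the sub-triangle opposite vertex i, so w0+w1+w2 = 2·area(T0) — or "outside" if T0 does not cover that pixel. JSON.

T0:
  2·area = 16
  edge (2, 14)→(2, 10): d=(0,-4) inclusive
  edge (2, 10)→(6, 2): d=(4,-8) inclusive
  edge (6, 2)→(2, 14): d=(-4,12) inclusive
    (2,2)@(5, 5): e=[12,4,0] → █  [on edge]
    (3,2)@(7, 5): e=[20,20,-24] → ·
    (2,3)@(5, 7): e=[12,12,-8] → ·
    (1,4)@(3, 9): e=[4,4,8] → █
    (2,4)@(5, 9): e=[12,20,-16] → ·
    (1,5)@(3, 11): e=[4,12,0] → █  [on edge]
    (2,5)@(5, 11): e=[12,28,-24] → ·
    (1,6)@(3, 13): e=[4,20,-8] → ·
    (0,8)@(1, 17): e=[-4,20,0] → ·  [on edge]
  covered (3 px):
    · · · ·
    · · · ·
    · · █ ·
    · · · ·
    · █ · ·
    · █ · ·
    · · · ·
    · · · ·
    · · · ·
    · · · ·
    · · · ·

Answer: [12,0,4]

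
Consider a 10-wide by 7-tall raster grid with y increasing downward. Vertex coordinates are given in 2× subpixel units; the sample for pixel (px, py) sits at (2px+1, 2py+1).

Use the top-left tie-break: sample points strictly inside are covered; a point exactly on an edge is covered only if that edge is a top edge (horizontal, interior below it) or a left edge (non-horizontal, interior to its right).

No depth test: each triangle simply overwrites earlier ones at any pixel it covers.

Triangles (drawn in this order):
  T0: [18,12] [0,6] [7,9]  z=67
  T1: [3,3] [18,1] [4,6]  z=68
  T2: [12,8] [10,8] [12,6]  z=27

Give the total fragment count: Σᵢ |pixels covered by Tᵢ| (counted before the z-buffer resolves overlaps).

T0:
  2·area = 12  (B↔C swapped to make it positive)
  edge (18, 12)→(7, 9): d=(-11,-3) top-left  bias=+0
  edge (7, 9)→(0, 6): d=(-7,-3) top-left  bias=+0
  edge (0, 6)→(18, 12): d=(18,6) right/bottom  bias=-1
    (1,3)@(3, 7): e=[10,2,0] → .  [on edge]
    (3,4)@(7, 9): e=[0,0,12] → X  [on edge]
    (4,4)@(9, 9): e=[6,6,0] → .  [on edge]
    (3,5)@(7, 11): e=[-22,-14,48] → .
    (7,5)@(15, 11): e=[2,10,0] → .  [on edge]
  covered (1 px):
    . . . . . . . . . .
    . . . . . . . . . .
    . . . . . . . . . .
    . . . . . . . . . .
    . . . X . . . . . .
    . . . . . . . . . .
    . . . . . . . . . .
T1:
  2·area = 47
  edge (3, 3)→(18, 1): d=(15,-2) top-left  bias=+0
  edge (18, 1)→(4, 6): d=(-14,5) right/bottom  bias=-1
  edge (4, 6)→(3, 3): d=(-1,-3) top-left  bias=+0
    (1,1)@(3, 3): e=[0,47,0] → X  [on edge]
    (2,1)@(5, 3): e=[4,37,6] → X
    (3,1)@(7, 3): e=[8,27,12] → X
    (4,1)@(9, 3): e=[12,17,18] → X
    (5,1)@(11, 3): e=[16,7,24] → X
    (6,1)@(13, 3): e=[20,-3,30] → .
    (1,2)@(3, 5): e=[30,19,-2] → .
    (2,2)@(5, 5): e=[34,9,4] → X
    (3,2)@(7, 5): e=[38,-1,10] → .
    (4,2)@(9, 5): e=[42,-11,16] → .
    (5,2)@(11, 5): e=[46,-21,22] → .
    (2,3)@(5, 7): e=[64,-19,2] → .
    (2,4)@(5, 9): e=[94,-47,0] → .  [on edge]
  covered (6 px):
    . . . . . . . . . .
    . X X X X X . . . .
    . . X . . . . . . .
    . . . . . . . . . .
    . . . . . . . . . .
    . . . . . . . . . .
    . . . . . . . . . .
T2:
  2·area = 4
  edge (12, 8)→(10, 8): d=(-2,0) right/bottom  bias=-1
  edge (10, 8)→(12, 6): d=(2,-2) top-left  bias=+0
  edge (12, 6)→(12, 8): d=(0,2) right/bottom  bias=-1
    (8,0)@(17, 1): e=[14,0,-10] → .  [on edge]
    (7,1)@(15, 3): e=[10,0,-6] → .  [on edge]
    (6,2)@(13, 5): e=[6,0,-2] → .  [on edge]
    (5,3)@(11, 7): e=[2,0,2] → X  [on edge]
    (6,3)@(13, 7): e=[2,4,-2] → .
    (4,4)@(9, 9): e=[-2,0,6] → .  [on edge]
    (5,4)@(11, 9): e=[-2,4,2] → .
    (3,5)@(7, 11): e=[-6,0,10] → .  [on edge]
    (2,6)@(5, 13): e=[-10,0,14] → .  [on edge]
  covered (1 px):
    . . . . . . . . . .
    . . . . . . . . . .
    . . . . . . . . . .
    . . . . . X . . . .
    . . . . . . . . . .
    . . . . . . . . . .
    . . . . . . . . . .

Answer: 8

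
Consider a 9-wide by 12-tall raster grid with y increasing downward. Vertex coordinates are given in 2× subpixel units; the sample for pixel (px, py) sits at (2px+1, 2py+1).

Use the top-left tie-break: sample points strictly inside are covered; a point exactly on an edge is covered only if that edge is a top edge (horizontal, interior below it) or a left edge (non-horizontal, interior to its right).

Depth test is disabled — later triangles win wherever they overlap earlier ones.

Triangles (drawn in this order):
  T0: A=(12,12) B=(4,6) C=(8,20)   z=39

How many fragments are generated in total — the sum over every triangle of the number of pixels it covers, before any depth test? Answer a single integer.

T0:
  2·area = 88  (B↔C swapped to make it positive)
  edge (12, 12)→(8, 20): d=(-4,8) right/bottom  bias=-1
  edge (8, 20)→(4, 6): d=(-4,-14) top-left  bias=+0
  edge (4, 6)→(12, 12): d=(8,6) right/bottom  bias=-1
    (2,3)@(5, 7): e=[76,10,2] → █
    (3,3)@(7, 7): e=[60,38,-10] → ·
    (2,4)@(5, 9): e=[68,2,18] → █
    (3,4)@(7, 9): e=[52,30,6] → █
    (4,4)@(9, 9): e=[36,58,-6] → ·
    (2,5)@(5, 11): e=[60,-6,34] → ·
    (3,5)@(7, 11): e=[44,22,22] → █
    (4,5)@(9, 11): e=[28,50,10] → █
    (5,5)@(11, 11): e=[12,78,-2] → ·
    (3,6)@(7, 13): e=[36,14,38] → █
    (5,6)@(11, 13): e=[4,70,14] → █
    (6,6)@(13, 13): e=[-12,98,2] → ·
  covered (11 px):
    · · · · · · · · ·
    · · · · · · · · ·
    · · · · · · · · ·
    · · █ · · · · · ·
    · · █ █ · · · · ·
    · · · █ █ · · · ·
    · · · █ █ █ · · ·
    · · · █ █ · · · ·
    · · · · █ · · · ·
    · · · · · · · · ·
    · · · · · · · · ·
    · · · · · · · · ·

Answer: 11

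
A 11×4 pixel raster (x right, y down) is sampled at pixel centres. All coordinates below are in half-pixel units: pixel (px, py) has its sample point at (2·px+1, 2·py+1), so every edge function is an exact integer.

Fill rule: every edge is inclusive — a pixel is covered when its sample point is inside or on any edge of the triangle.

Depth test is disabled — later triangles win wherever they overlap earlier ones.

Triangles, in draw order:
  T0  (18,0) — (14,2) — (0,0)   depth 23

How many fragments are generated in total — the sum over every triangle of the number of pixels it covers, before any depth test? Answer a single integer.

T0:
  2·area = 36
  edge (18, 0)→(14, 2): d=(-4,2) inclusive
  edge (14, 2)→(0, 0): d=(-14,-2) inclusive
  edge (0, 0)→(18, 0): d=(18,0) inclusive
    (3,0)@(7, 1): e=[18,0,18] → █  [on edge]
    (4,0)@(9, 1): e=[14,4,18] → █
    (5,0)@(11, 1): e=[10,8,18] → █
    (6,0)@(13, 1): e=[6,12,18] → █
    (7,0)@(15, 1): e=[2,16,18] → █
    (8,0)@(17, 1): e=[-2,20,18] → ·
    (3,1)@(7, 3): e=[10,-28,54] → ·
    (4,1)@(9, 3): e=[6,-24,54] → ·
    (5,1)@(11, 3): e=[2,-20,54] → ·
    (6,1)@(13, 3): e=[-2,-16,54] → ·
    (7,1)@(15, 3): e=[-6,-12,54] → ·
    (10,1)@(21, 3): e=[-18,0,54] → ·  [on edge]
  covered (5 px):
    · · · █ █ █ █ █ · · ·
    · · · · · · · · · · ·
    · · · · · · · · · · ·
    · · · · · · · · · · ·

Answer: 5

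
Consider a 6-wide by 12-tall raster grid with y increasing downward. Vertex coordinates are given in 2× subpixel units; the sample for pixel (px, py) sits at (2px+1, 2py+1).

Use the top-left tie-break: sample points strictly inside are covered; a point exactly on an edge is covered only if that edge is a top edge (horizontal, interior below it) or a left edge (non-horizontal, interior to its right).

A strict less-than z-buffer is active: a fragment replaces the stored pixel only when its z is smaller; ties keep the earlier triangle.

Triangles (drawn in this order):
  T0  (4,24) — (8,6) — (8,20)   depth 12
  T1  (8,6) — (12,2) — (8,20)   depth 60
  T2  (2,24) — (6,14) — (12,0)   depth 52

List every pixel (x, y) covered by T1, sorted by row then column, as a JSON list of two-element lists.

T0:
  2·area = 56
  edge (4, 24)→(8, 6): d=(4,-18) top-left  bias=+0
  edge (8, 6)→(8, 20): d=(0,14) right/bottom  bias=-1
  edge (8, 20)→(4, 24): d=(-4,4) right/bottom  bias=-1
    (3,5)@(7, 11): e=[2,14,40] → #
    (4,5)@(9, 11): e=[38,-14,32] → ·
    (3,6)@(7, 13): e=[10,14,32] → #
    (4,6)@(9, 13): e=[46,-14,24] → ·
    (3,7)@(7, 15): e=[18,14,24] → #
    (4,7)@(9, 15): e=[54,-14,16] → ·
    (3,8)@(7, 17): e=[26,14,16] → #
    (4,8)@(9, 17): e=[62,-14,8] → ·
    (5,8)@(11, 17): e=[98,-42,0] → ·  [on edge]
    (3,9)@(7, 19): e=[34,14,8] → #
    (4,9)@(9, 19): e=[70,-14,0] → ·  [on edge]
    (2,10)@(5, 21): e=[6,42,8] → #
    (3,10)@(7, 21): e=[42,14,0] → ·  [on edge]
    (2,11)@(5, 23): e=[14,42,0] → ·  [on edge]
  covered (6 px):
    · · · · · ·
    · · · · · ·
    · · · · · ·
    · · · · · ·
    · · · · · ·
    · · · # · ·
    · · · # · ·
    · · · # · ·
    · · · # · ·
    · · · # · ·
    · · # · · ·
    · · · · · ·
T1:
  2·area = 56
  edge (8, 6)→(12, 2): d=(4,-4) top-left  bias=+0
  edge (12, 2)→(8, 20): d=(-4,18) right/bottom  bias=-1
  edge (8, 20)→(8, 6): d=(0,-14) top-left  bias=+0
    (5,1)@(11, 3): e=[0,14,42] → #  [on edge]
    (4,2)@(9, 5): e=[0,42,14] → #  [on edge]
    (3,3)@(7, 7): e=[0,70,-14] → ·  [on edge]
    (4,3)@(9, 7): e=[8,34,14] → #
    (5,3)@(11, 7): e=[16,-2,42] → ·
    (2,4)@(5, 9): e=[0,98,-42] → ·  [on edge]
    (4,4)@(9, 9): e=[16,26,14] → #
    (5,4)@(11, 9): e=[24,-10,42] → ·
    (1,5)@(3, 11): e=[0,126,-70] → ·  [on edge]
    (4,5)@(9, 11): e=[24,18,14] → #
    (5,5)@(11, 11): e=[32,-18,42] → ·
    (0,6)@(1, 13): e=[0,154,-98] → ·  [on edge]
  covered (8 px):
    · · · · · ·
    · · · · · #
    · · · · # #
    · · · · # ·
    · · · · # ·
    · · · · # ·
    · · · · # ·
    · · · · # ·
    · · · · · ·
    · · · · · ·
    · · · · · ·
    · · · · · ·
T2:
  2·area = 4
  edge (2, 24)→(6, 14): d=(4,-10) top-left  bias=+0
  edge (6, 14)→(12, 0): d=(6,-14) top-left  bias=+0
  edge (12, 0)→(2, 24): d=(-10,24) right/bottom  bias=-1
    (4,3)@(9, 7): e=[2,0,2] → #  [on edge]
    (5,3)@(11, 7): e=[22,28,-46] → ·
    (4,4)@(9, 9): e=[10,12,-18] → ·
    (1,10)@(3, 21): e=[-2,0,6] → ·  [on edge]
  covered (1 px):
    · · · · · ·
    · · · · · ·
    · · · · · ·
    · · · · # ·
    · · · · · ·
    · · · · · ·
    · · · · · ·
    · · · · · ·
    · · · · · ·
    · · · · · ·
    · · · · · ·
    · · · · · ·

Final: [[5,1],[4,2],[5,2],[4,3],[4,4],[4,5],[4,6],[4,7]]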